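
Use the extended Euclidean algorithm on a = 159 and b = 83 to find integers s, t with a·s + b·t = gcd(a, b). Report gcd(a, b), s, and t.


Euclidean algorithm on (159, 83) — divide until remainder is 0:
  159 = 1 · 83 + 76
  83 = 1 · 76 + 7
  76 = 10 · 7 + 6
  7 = 1 · 6 + 1
  6 = 6 · 1 + 0
gcd(159, 83) = 1.
Track Bezout coefficients alongside the remainders: start with r₀ = 159 = a·1 + b·0 (s = 1, t = 0) and r₁ = 83 = a·0 + b·1 (s = 0, t = 1); each new remainder r_{k+1} = r_{k-1} − q_k·r_k inherits s_{k+1} = s_{k-1} − q_k·s_k, t_{k+1} = t_{k-1} − q_k·t_k, so r_k = a·s_k + b·t_k at every step:
  q = 1: r = 76, s = 1 − 1·0 = 1, t = 0 − 1·1 = -1  (check: 159·1 + 83·(-1) = 76)
  q = 1: r = 7, s = 0 − 1·1 = -1, t = 1 − 1·(-1) = 2  (check: 159·(-1) + 83·2 = 7)
  q = 10: r = 6, s = 1 − 10·(-1) = 11, t = -1 − 10·2 = -21  (check: 159·11 + 83·(-21) = 6)
  q = 1: r = 1, s = -1 − 1·11 = -12, t = 2 − 1·(-21) = 23  (check: 159·(-12) + 83·23 = 1)
The row with r = 1 (the gcd) gives the Bezout coefficients s = -12, t = 23.
Result: 159 · (-12) + 83 · (23) = 1.

gcd(159, 83) = 1; s = -12, t = 23 (check: 159·(-12) + 83·23 = 1).


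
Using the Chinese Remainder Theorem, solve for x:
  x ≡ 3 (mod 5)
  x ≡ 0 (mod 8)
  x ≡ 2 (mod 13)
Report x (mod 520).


Moduli 5, 8, 13 are pairwise coprime; by CRT there is a unique solution modulo M = 5 · 8 · 13 = 520.
Solve pairwise, accumulating the modulus:
  Start with x ≡ 3 (mod 5).
  Combine with x ≡ 0 (mod 8): since gcd(5, 8) = 1, we get a unique residue mod 40.
    Write x = 3 + 5·t and substitute into x ≡ 0 (mod 8): 5·t ≡ 0 − 3 = -3 (mod 8).
    Reduce coefficients mod 8: 5·t ≡ 5 (mod 8).
    The inverse of 5 mod 8 is 5 (since 5·5 = 25 = 3·8 + 1), so t ≡ 5·5 = 25 ≡ 1 (mod 8).
    Then x = 3 + 5·1 = 8, valid modulo lcm(5, 8) = 40: x ≡ 8 (mod 40).
  Combine with x ≡ 2 (mod 13): since gcd(40, 13) = 1, we get a unique residue mod 520.
    Write x = 8 + 40·t and substitute into x ≡ 2 (mod 13): 40·t ≡ 2 − 8 = -6 (mod 13).
    Reduce coefficients mod 13: 1·t ≡ 7 (mod 13).
    So t ≡ 7 (mod 13).
    Then x = 8 + 40·7 = 288, valid modulo lcm(40, 13) = 520: x ≡ 288 (mod 520).
Verify: 288 mod 5 = 3 ✓, 288 mod 8 = 0 ✓, 288 mod 13 = 2 ✓.

x ≡ 288 (mod 520).


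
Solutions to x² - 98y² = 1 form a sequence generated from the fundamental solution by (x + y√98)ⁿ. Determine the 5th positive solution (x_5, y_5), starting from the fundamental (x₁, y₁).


Step 1: Find the fundamental solution (x₁, y₁) of x² - 98y² = 1.
  Expand √98 as a continued fraction. a₀ = ⌊√98⌋ = 9; iterate m_{k+1} = d_k·a_k − m_k, d_{k+1} = (98 − m_{k+1}²)/d_k, a_{k+1} = ⌊(a₀ + m_{k+1})/d_{k+1}⌋ (starting m₀ = 0, d₀ = 1), with convergents p_k = a_k·p_{k-1} + p_{k-2}, q_k = a_k·q_{k-1} + q_{k-2} (p₋₁ = 1, q₋₁ = 0):
  k = 0: a₀ = 9; p₀/q₀ = 9/1; p₀² − 98·q₀² = 81 − 98 = -17.
  k = 1: m = 9, d = 17, a = ⌊(9 + 9)/17⌋ = 1; p/q = (1·9 + 1)/(1·1 + 0) = 10/1; p² − 98·q² = 100 − 98 = 2.
  k = 2: m = 8, d = 2, a = ⌊(9 + 8)/2⌋ = 8; p/q = (8·10 + 9)/(8·1 + 1) = 89/9; p² − 98·q² = 7921 − 7938 = -17.
  k = 3: m = 8, d = 17, a = ⌊(9 + 8)/17⌋ = 1; p/q = (1·89 + 10)/(1·9 + 1) = 99/10; p² − 98·q² = 9801 − 9800 = 1.
  The first convergent with p² − 98·q² = 1 gives the fundamental solution (x₁, y₁) = (99, 10).
Step 2: Apply the recurrence (x_{n+1}, y_{n+1}) = (x₁x_n + 98y₁y_n, x₁y_n + y₁x_n) repeatedly.
  From (x_1, y_1) = (99, 10): x_2 = 99·99 + 98·10·10 = 19601; y_2 = 99·10 + 10·99 = 1980.
  From (x_2, y_2) = (19601, 1980): x_3 = 99·19601 + 98·10·1980 = 3880899; y_3 = 99·1980 + 10·19601 = 392030.
  From (x_3, y_3) = (3880899, 392030): x_4 = 99·3880899 + 98·10·392030 = 768398401; y_4 = 99·392030 + 10·3880899 = 77619960.
  From (x_4, y_4) = (768398401, 77619960): x_5 = 99·768398401 + 98·10·77619960 = 152139002499; y_5 = 99·77619960 + 10·768398401 = 15368360050.
Step 3: Verify x_5² - 98·y_5² = 23146276081390728245001 - 23146276081390728245000 = 1 (should be 1). ✓

(x_1, y_1) = (99, 10); (x_5, y_5) = (152139002499, 15368360050).


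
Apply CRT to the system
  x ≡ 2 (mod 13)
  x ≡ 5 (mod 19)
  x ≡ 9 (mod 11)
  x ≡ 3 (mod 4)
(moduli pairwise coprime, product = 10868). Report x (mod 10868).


Product of moduli M = 13 · 19 · 11 · 4 = 10868.
Merge one congruence at a time:
  Start: x ≡ 2 (mod 13).
  Combine with x ≡ 5 (mod 19); new modulus lcm = 247.
    Write x = 2 + 13·t and substitute into x ≡ 5 (mod 19): 13·t ≡ 5 − 2 = 3 (mod 19).
    The inverse of 13 mod 19 is 3 (since 13·3 = 39 = 2·19 + 1), so t ≡ 3·3 = 9 ≡ 9 (mod 19).
    Then x = 2 + 13·9 = 119, valid modulo lcm(13, 19) = 247: x ≡ 119 (mod 247).
  Combine with x ≡ 9 (mod 11); new modulus lcm = 2717.
    Write x = 119 + 247·t and substitute into x ≡ 9 (mod 11): 247·t ≡ 9 − 119 = -110 (mod 11).
    Reduce coefficients mod 11: 5·t ≡ 0 (mod 11).
    The inverse of 5 mod 11 is 9 (since 5·9 = 45 = 4·11 + 1), so t ≡ 9·0 = 0 ≡ 0 (mod 11).
    Then x = 119 + 247·0 = 119, valid modulo lcm(247, 11) = 2717: x ≡ 119 (mod 2717).
  Combine with x ≡ 3 (mod 4); new modulus lcm = 10868.
    Write x = 119 + 2717·t and substitute into x ≡ 3 (mod 4): 2717·t ≡ 3 − 119 = -116 (mod 4).
    Reduce coefficients mod 4: 1·t ≡ 0 (mod 4).
    So t ≡ 0 (mod 4).
    Then x = 119 + 2717·0 = 119, valid modulo lcm(2717, 4) = 10868: x ≡ 119 (mod 10868).
Verify against each original: 119 mod 13 = 2, 119 mod 19 = 5, 119 mod 11 = 9, 119 mod 4 = 3.

x ≡ 119 (mod 10868).


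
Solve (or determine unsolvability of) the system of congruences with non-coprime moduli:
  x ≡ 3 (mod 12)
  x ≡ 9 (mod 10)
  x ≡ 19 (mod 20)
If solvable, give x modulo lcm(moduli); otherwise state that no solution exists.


Moduli 12, 10, 20 are not pairwise coprime, so CRT works modulo lcm(m_i) when all pairwise compatibility conditions hold.
Pairwise compatibility: gcd(m_i, m_j) must divide a_i - a_j for every pair.
Merge one congruence at a time:
  Start: x ≡ 3 (mod 12).
  Combine with x ≡ 9 (mod 10): gcd(12, 10) = 2; 9 - 3 = 6, which IS divisible by 2, so compatible.
    Write x = 3 + 12·t and substitute into x ≡ 9 (mod 10): 12·t ≡ 9 − 3 = 6 (mod 10).
    Divide the congruence (and modulus) by g = 2: 6·t ≡ 3 (mod 5).
    Reduce coefficients mod 5: 1·t ≡ 3 (mod 5).
    So t ≡ 3 (mod 5).
    Then x = 3 + 12·3 = 39, valid modulo lcm(12, 10) = 60: x ≡ 39 (mod 60).
  Combine with x ≡ 19 (mod 20): gcd(60, 20) = 20; 19 - 39 = -20, which IS divisible by 20, so compatible.
    Write x = 39 + 60·t and substitute into x ≡ 19 (mod 20): 60·t ≡ 19 − 39 = -20 (mod 20).
    Divide the congruence (and modulus) by g = 20: 3·t ≡ -1 (mod 1).
    Modulo 1 every t works; take t = 0.
    Then x = 39 + 60·0 = 39, valid modulo lcm(60, 20) = 60: x ≡ 39 (mod 60).
Verify: 39 mod 12 = 3, 39 mod 10 = 9, 39 mod 20 = 19.

x ≡ 39 (mod 60).


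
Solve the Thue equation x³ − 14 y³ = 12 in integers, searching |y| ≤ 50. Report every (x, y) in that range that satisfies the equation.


The equation is x³ - 14y³ = 12. For fixed y, x³ = 14·y³ + 12, so a solution requires the RHS to be a perfect cube.
Strategy: iterate y from -50 to 50, compute RHS = 14·y³ + 12, and check whether it is a (positive or negative) perfect cube.
Check small values of y:
  y = 0: RHS = 12 is not a perfect cube.
  y = 1: RHS = 26 is not a perfect cube.
  y = -1: RHS = -2 is not a perfect cube.
  y = 2: RHS = 124 is not a perfect cube.
  y = -2: RHS = -100 is not a perfect cube.
  y = 3: RHS = 390 is not a perfect cube.
  y = -3: RHS = -366 is not a perfect cube.
Continuing the search up to |y| = 50 finds no solutions either.
No (x, y) in the scanned range satisfies the equation.

No integer solutions with |y| ≤ 50.


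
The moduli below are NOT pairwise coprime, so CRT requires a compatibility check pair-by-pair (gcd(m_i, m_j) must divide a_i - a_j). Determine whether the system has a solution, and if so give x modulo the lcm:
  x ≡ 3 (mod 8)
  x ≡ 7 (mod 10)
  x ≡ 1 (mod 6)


Moduli 8, 10, 6 are not pairwise coprime, so CRT works modulo lcm(m_i) when all pairwise compatibility conditions hold.
Pairwise compatibility: gcd(m_i, m_j) must divide a_i - a_j for every pair.
Merge one congruence at a time:
  Start: x ≡ 3 (mod 8).
  Combine with x ≡ 7 (mod 10): gcd(8, 10) = 2; 7 - 3 = 4, which IS divisible by 2, so compatible.
    Write x = 3 + 8·t and substitute into x ≡ 7 (mod 10): 8·t ≡ 7 − 3 = 4 (mod 10).
    Divide the congruence (and modulus) by g = 2: 4·t ≡ 2 (mod 5).
    The inverse of 4 mod 5 is 4 (since 4·4 = 16 = 3·5 + 1), so t ≡ 4·2 = 8 ≡ 3 (mod 5).
    Then x = 3 + 8·3 = 27, valid modulo lcm(8, 10) = 40: x ≡ 27 (mod 40).
  Combine with x ≡ 1 (mod 6): gcd(40, 6) = 2; 1 - 27 = -26, which IS divisible by 2, so compatible.
    Write x = 27 + 40·t and substitute into x ≡ 1 (mod 6): 40·t ≡ 1 − 27 = -26 (mod 6).
    Divide the congruence (and modulus) by g = 2: 20·t ≡ -13 (mod 3).
    Reduce coefficients mod 3: 2·t ≡ 2 (mod 3).
    The inverse of 2 mod 3 is 2 (since 2·2 = 4 = 1·3 + 1), so t ≡ 2·2 = 4 ≡ 1 (mod 3).
    Then x = 27 + 40·1 = 67, valid modulo lcm(40, 6) = 120: x ≡ 67 (mod 120).
Verify: 67 mod 8 = 3, 67 mod 10 = 7, 67 mod 6 = 1.

x ≡ 67 (mod 120).


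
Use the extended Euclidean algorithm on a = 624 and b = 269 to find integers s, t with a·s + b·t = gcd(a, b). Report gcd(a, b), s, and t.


Euclidean algorithm on (624, 269) — divide until remainder is 0:
  624 = 2 · 269 + 86
  269 = 3 · 86 + 11
  86 = 7 · 11 + 9
  11 = 1 · 9 + 2
  9 = 4 · 2 + 1
  2 = 2 · 1 + 0
gcd(624, 269) = 1.
Track Bezout coefficients alongside the remainders: start with r₀ = 624 = a·1 + b·0 (s = 1, t = 0) and r₁ = 269 = a·0 + b·1 (s = 0, t = 1); each new remainder r_{k+1} = r_{k-1} − q_k·r_k inherits s_{k+1} = s_{k-1} − q_k·s_k, t_{k+1} = t_{k-1} − q_k·t_k, so r_k = a·s_k + b·t_k at every step:
  q = 2: r = 86, s = 1 − 2·0 = 1, t = 0 − 2·1 = -2  (check: 624·1 + 269·(-2) = 86)
  q = 3: r = 11, s = 0 − 3·1 = -3, t = 1 − 3·(-2) = 7  (check: 624·(-3) + 269·7 = 11)
  q = 7: r = 9, s = 1 − 7·(-3) = 22, t = -2 − 7·7 = -51  (check: 624·22 + 269·(-51) = 9)
  q = 1: r = 2, s = -3 − 1·22 = -25, t = 7 − 1·(-51) = 58  (check: 624·(-25) + 269·58 = 2)
  q = 4: r = 1, s = 22 − 4·(-25) = 122, t = -51 − 4·58 = -283  (check: 624·122 + 269·(-283) = 1)
The row with r = 1 (the gcd) gives the Bezout coefficients s = 122, t = -283.
Result: 624 · (122) + 269 · (-283) = 1.

gcd(624, 269) = 1; s = 122, t = -283 (check: 624·122 + 269·(-283) = 1).


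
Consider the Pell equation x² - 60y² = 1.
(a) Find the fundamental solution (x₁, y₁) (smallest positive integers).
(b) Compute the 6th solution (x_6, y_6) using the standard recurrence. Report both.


Step 1: Find the fundamental solution (x₁, y₁) of x² - 60y² = 1.
  Expand √60 as a continued fraction. a₀ = ⌊√60⌋ = 7; iterate m_{k+1} = d_k·a_k − m_k, d_{k+1} = (60 − m_{k+1}²)/d_k, a_{k+1} = ⌊(a₀ + m_{k+1})/d_{k+1}⌋ (starting m₀ = 0, d₀ = 1), with convergents p_k = a_k·p_{k-1} + p_{k-2}, q_k = a_k·q_{k-1} + q_{k-2} (p₋₁ = 1, q₋₁ = 0):
  k = 0: a₀ = 7; p₀/q₀ = 7/1; p₀² − 60·q₀² = 49 − 60 = -11.
  k = 1: m = 7, d = 11, a = ⌊(7 + 7)/11⌋ = 1; p/q = (1·7 + 1)/(1·1 + 0) = 8/1; p² − 60·q² = 64 − 60 = 4.
  k = 2: m = 4, d = 4, a = ⌊(7 + 4)/4⌋ = 2; p/q = (2·8 + 7)/(2·1 + 1) = 23/3; p² − 60·q² = 529 − 540 = -11.
  k = 3: m = 4, d = 11, a = ⌊(7 + 4)/11⌋ = 1; p/q = (1·23 + 8)/(1·3 + 1) = 31/4; p² − 60·q² = 961 − 960 = 1.
  The first convergent with p² − 60·q² = 1 gives the fundamental solution (x₁, y₁) = (31, 4).
Step 2: Apply the recurrence (x_{n+1}, y_{n+1}) = (x₁x_n + 60y₁y_n, x₁y_n + y₁x_n) repeatedly.
  From (x_1, y_1) = (31, 4): x_2 = 31·31 + 60·4·4 = 1921; y_2 = 31·4 + 4·31 = 248.
  From (x_2, y_2) = (1921, 248): x_3 = 31·1921 + 60·4·248 = 119071; y_3 = 31·248 + 4·1921 = 15372.
  From (x_3, y_3) = (119071, 15372): x_4 = 31·119071 + 60·4·15372 = 7380481; y_4 = 31·15372 + 4·119071 = 952816.
  From (x_4, y_4) = (7380481, 952816): x_5 = 31·7380481 + 60·4·952816 = 457470751; y_5 = 31·952816 + 4·7380481 = 59059220.
  From (x_5, y_5) = (457470751, 59059220): x_6 = 31·457470751 + 60·4·59059220 = 28355806081; y_6 = 31·59059220 + 4·457470751 = 3660718824.
Step 3: Verify x_6² - 60·y_6² = 804051738503276578561 - 804051738503276578560 = 1 (should be 1). ✓

(x_1, y_1) = (31, 4); (x_6, y_6) = (28355806081, 3660718824).


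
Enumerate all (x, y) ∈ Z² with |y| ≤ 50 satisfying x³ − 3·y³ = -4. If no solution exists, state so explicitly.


The equation is x³ - 3y³ = -4. For fixed y, x³ = 3·y³ − 4, so a solution requires the RHS to be a perfect cube.
Strategy: iterate y from -50 to 50, compute RHS = 3·y³ − 4, and check whether it is a (positive or negative) perfect cube.
Check small values of y:
  y = 0: RHS = -4 is not a perfect cube.
  y = 1: RHS = -1 = (-1)³ ⇒ x = -1 works.
  y = -1: RHS = -7 is not a perfect cube.
  y = 2: RHS = 20 is not a perfect cube.
  y = -2: RHS = -28 is not a perfect cube.
  y = 3: RHS = 77 is not a perfect cube.
  y = -3: RHS = -85 is not a perfect cube.
Continuing the search up to |y| = 50 finds no further solutions beyond those listed.
Collected solutions: (-1, 1).

Solutions (with |y| ≤ 50): (-1, 1).


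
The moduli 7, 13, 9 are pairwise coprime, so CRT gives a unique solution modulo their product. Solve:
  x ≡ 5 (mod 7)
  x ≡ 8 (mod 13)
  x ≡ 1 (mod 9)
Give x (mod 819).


Moduli 7, 13, 9 are pairwise coprime; by CRT there is a unique solution modulo M = 7 · 13 · 9 = 819.
Solve pairwise, accumulating the modulus:
  Start with x ≡ 5 (mod 7).
  Combine with x ≡ 8 (mod 13): since gcd(7, 13) = 1, we get a unique residue mod 91.
    Write x = 5 + 7·t and substitute into x ≡ 8 (mod 13): 7·t ≡ 8 − 5 = 3 (mod 13).
    The inverse of 7 mod 13 is 2 (since 7·2 = 14 = 1·13 + 1), so t ≡ 2·3 = 6 ≡ 6 (mod 13).
    Then x = 5 + 7·6 = 47, valid modulo lcm(7, 13) = 91: x ≡ 47 (mod 91).
  Combine with x ≡ 1 (mod 9): since gcd(91, 9) = 1, we get a unique residue mod 819.
    Write x = 47 + 91·t and substitute into x ≡ 1 (mod 9): 91·t ≡ 1 − 47 = -46 (mod 9).
    Reduce coefficients mod 9: 1·t ≡ 8 (mod 9).
    So t ≡ 8 (mod 9).
    Then x = 47 + 91·8 = 775, valid modulo lcm(91, 9) = 819: x ≡ 775 (mod 819).
Verify: 775 mod 7 = 5 ✓, 775 mod 13 = 8 ✓, 775 mod 9 = 1 ✓.

x ≡ 775 (mod 819).


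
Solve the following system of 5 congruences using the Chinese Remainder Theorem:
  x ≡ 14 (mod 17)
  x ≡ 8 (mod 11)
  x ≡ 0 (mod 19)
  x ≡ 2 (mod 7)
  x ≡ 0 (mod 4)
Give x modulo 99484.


Product of moduli M = 17 · 11 · 19 · 7 · 4 = 99484.
Merge one congruence at a time:
  Start: x ≡ 14 (mod 17).
  Combine with x ≡ 8 (mod 11); new modulus lcm = 187.
    Write x = 14 + 17·t and substitute into x ≡ 8 (mod 11): 17·t ≡ 8 − 14 = -6 (mod 11).
    Reduce coefficients mod 11: 6·t ≡ 5 (mod 11).
    The inverse of 6 mod 11 is 2 (since 6·2 = 12 = 1·11 + 1), so t ≡ 2·5 = 10 ≡ 10 (mod 11).
    Then x = 14 + 17·10 = 184, valid modulo lcm(17, 11) = 187: x ≡ 184 (mod 187).
  Combine with x ≡ 0 (mod 19); new modulus lcm = 3553.
    Write x = 184 + 187·t and substitute into x ≡ 0 (mod 19): 187·t ≡ 0 − 184 = -184 (mod 19).
    Reduce coefficients mod 19: 16·t ≡ 6 (mod 19).
    The inverse of 16 mod 19 is 6 (since 16·6 = 96 = 5·19 + 1), so t ≡ 6·6 = 36 ≡ 17 (mod 19).
    Then x = 184 + 187·17 = 3363, valid modulo lcm(187, 19) = 3553: x ≡ 3363 (mod 3553).
  Combine with x ≡ 2 (mod 7); new modulus lcm = 24871.
    Write x = 3363 + 3553·t and substitute into x ≡ 2 (mod 7): 3553·t ≡ 2 − 3363 = -3361 (mod 7).
    Reduce coefficients mod 7: 4·t ≡ 6 (mod 7).
    The inverse of 4 mod 7 is 2 (since 4·2 = 8 = 1·7 + 1), so t ≡ 2·6 = 12 ≡ 5 (mod 7).
    Then x = 3363 + 3553·5 = 21128, valid modulo lcm(3553, 7) = 24871: x ≡ 21128 (mod 24871).
  Combine with x ≡ 0 (mod 4); new modulus lcm = 99484.
    Write x = 21128 + 24871·t and substitute into x ≡ 0 (mod 4): 24871·t ≡ 0 − 21128 = -21128 (mod 4).
    Reduce coefficients mod 4: 3·t ≡ 0 (mod 4).
    The inverse of 3 mod 4 is 3 (since 3·3 = 9 = 2·4 + 1), so t ≡ 3·0 = 0 ≡ 0 (mod 4).
    Then x = 21128 + 24871·0 = 21128, valid modulo lcm(24871, 4) = 99484: x ≡ 21128 (mod 99484).
Verify against each original: 21128 mod 17 = 14, 21128 mod 11 = 8, 21128 mod 19 = 0, 21128 mod 7 = 2, 21128 mod 4 = 0.

x ≡ 21128 (mod 99484).


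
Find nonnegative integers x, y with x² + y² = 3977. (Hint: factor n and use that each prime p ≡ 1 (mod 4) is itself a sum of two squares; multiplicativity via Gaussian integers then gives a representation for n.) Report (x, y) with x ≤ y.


Step 1: Factor n = 3977 = 41 · 97.
Step 2: Check the mod-4 condition on each prime factor: 41 ≡ 1 (mod 4), exponent 1; 97 ≡ 1 (mod 4), exponent 1.
All primes ≡ 3 (mod 4) appear to even exponent (or don't appear), so by the two-squares theorem n IS expressible as a sum of two squares.
Step 3: Build a representation. Here n = 41 · 97 is a product of primes ≡ 1 (mod 4). Each prime p ≡ 1 (mod 4) is itself a sum of two squares; find a² by testing p − a² for a perfect square:
  41: 41 − 1² = 40, 41 − 2² = 37, 41 − 3² = 32, 41 − 4² = 25 = 5² ⇒ 41 = 4² + 5².
  97: 97 − 1² = 96, 97 − 2² = 93, 97 − 3² = 88, 97 − 4² = 81 = 9² ⇒ 97 = 4² + 9².
  Combine using the Brahmagupta–Fibonacci identity (a² + b²)(c² + d²) = (ac − bd)² + (ad + bc)² = (ac + bd)² + (ad − bc)²:
  41 · 97 = 3977: from (4² + 5²)(4² + 9²), take (4·4 − 5·9, 4·9 + 5·4) = (16 − 45, 36 + 20) = (-29, 56); dropping signs (only squares matter) gives (29, 56); check 29² + 56² = 841 + 3136 = 3977 ✓.
Step 4: Order so x ≤ y and verify: 29² + 56² = 841 + 3136 = 3977 = n. ✓

n = 3977 = 29² + 56² (one valid representation with x ≤ y).


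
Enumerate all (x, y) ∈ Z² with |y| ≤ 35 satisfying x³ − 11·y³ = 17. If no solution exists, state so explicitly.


The equation is x³ - 11y³ = 17. For fixed y, x³ = 11·y³ + 17, so a solution requires the RHS to be a perfect cube.
Strategy: iterate y from -35 to 35, compute RHS = 11·y³ + 17, and check whether it is a (positive or negative) perfect cube.
Check small values of y:
  y = 0: RHS = 17 is not a perfect cube.
  y = 1: RHS = 28 is not a perfect cube.
  y = -1: RHS = 6 is not a perfect cube.
  y = 2: RHS = 105 is not a perfect cube.
  y = -2: RHS = -71 is not a perfect cube.
  y = 3: RHS = 314 is not a perfect cube.
  y = -3: RHS = -280 is not a perfect cube.
Continuing the search up to |y| = 35 finds no solutions either.
No (x, y) in the scanned range satisfies the equation.

No integer solutions with |y| ≤ 35.


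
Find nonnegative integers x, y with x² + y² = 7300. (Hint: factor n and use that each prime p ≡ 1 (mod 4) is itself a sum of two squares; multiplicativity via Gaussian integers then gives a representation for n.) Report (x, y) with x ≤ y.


Step 1: Factor n = 7300 = 2^2 · 5^2 · 73.
Step 2: Check the mod-4 condition on each prime factor: 2 = 2 (special); 5 ≡ 1 (mod 4), exponent 2; 73 ≡ 1 (mod 4), exponent 1.
All primes ≡ 3 (mod 4) appear to even exponent (or don't appear), so by the two-squares theorem n IS expressible as a sum of two squares.
Step 3: Build a representation. Group n = k² · m with k = 2 and m = 5 · 5 · 73 = 1825 (a product of primes ≡ 1 (mod 4)); a representation of m scales to one of n via (k·x)² + (k·y)² = k²(x² + y²). Each prime p ≡ 1 (mod 4) is itself a sum of two squares; find a² by testing p − a² for a perfect square:
  5: 5 − 1² = 4 = 2² ⇒ 5 = 1² + 2².
  73: 73 − 1² = 72, 73 − 2² = 69, 73 − 3² = 64 = 8² ⇒ 73 = 3² + 8².
  Combine using the Brahmagupta–Fibonacci identity (a² + b²)(c² + d²) = (ac − bd)² + (ad + bc)² = (ac + bd)² + (ad − bc)²:
  5 · 5 = 25: from (1² + 2²)(1² + 2²), take (1·1 − 2·2, 1·2 + 2·1) = (1 − 4, 2 + 2) = (-3, 4); dropping signs (only squares matter) gives (3, 4); check 3² + 4² = 9 + 16 = 25 ✓.
  25 · 73 = 1825: from (3² + 4²)(3² + 8²), take (3·3 − 4·8, 3·8 + 4·3) = (9 − 32, 24 + 12) = (-23, 36); dropping signs (only squares matter) gives (23, 36); check 23² + 36² = 529 + 1296 = 1825 ✓.
  Scale by k = 2: (2·23, 2·36) = (46, 72).
Step 4: Order so x ≤ y and verify: 46² + 72² = 2116 + 5184 = 7300 = n. ✓

n = 7300 = 46² + 72² (one valid representation with x ≤ y).


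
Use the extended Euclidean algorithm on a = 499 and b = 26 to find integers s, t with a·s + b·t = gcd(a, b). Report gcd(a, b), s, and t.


Euclidean algorithm on (499, 26) — divide until remainder is 0:
  499 = 19 · 26 + 5
  26 = 5 · 5 + 1
  5 = 5 · 1 + 0
gcd(499, 26) = 1.
Track Bezout coefficients alongside the remainders: start with r₀ = 499 = a·1 + b·0 (s = 1, t = 0) and r₁ = 26 = a·0 + b·1 (s = 0, t = 1); each new remainder r_{k+1} = r_{k-1} − q_k·r_k inherits s_{k+1} = s_{k-1} − q_k·s_k, t_{k+1} = t_{k-1} − q_k·t_k, so r_k = a·s_k + b·t_k at every step:
  q = 19: r = 5, s = 1 − 19·0 = 1, t = 0 − 19·1 = -19  (check: 499·1 + 26·(-19) = 5)
  q = 5: r = 1, s = 0 − 5·1 = -5, t = 1 − 5·(-19) = 96  (check: 499·(-5) + 26·96 = 1)
The row with r = 1 (the gcd) gives the Bezout coefficients s = -5, t = 96.
Result: 499 · (-5) + 26 · (96) = 1.

gcd(499, 26) = 1; s = -5, t = 96 (check: 499·(-5) + 26·96 = 1).


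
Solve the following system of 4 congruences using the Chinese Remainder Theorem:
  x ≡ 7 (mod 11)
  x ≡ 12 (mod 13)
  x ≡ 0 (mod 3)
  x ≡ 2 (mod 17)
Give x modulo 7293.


Product of moduli M = 11 · 13 · 3 · 17 = 7293.
Merge one congruence at a time:
  Start: x ≡ 7 (mod 11).
  Combine with x ≡ 12 (mod 13); new modulus lcm = 143.
    Write x = 7 + 11·t and substitute into x ≡ 12 (mod 13): 11·t ≡ 12 − 7 = 5 (mod 13).
    The inverse of 11 mod 13 is 6 (since 11·6 = 66 = 5·13 + 1), so t ≡ 6·5 = 30 ≡ 4 (mod 13).
    Then x = 7 + 11·4 = 51, valid modulo lcm(11, 13) = 143: x ≡ 51 (mod 143).
  Combine with x ≡ 0 (mod 3); new modulus lcm = 429.
    Write x = 51 + 143·t and substitute into x ≡ 0 (mod 3): 143·t ≡ 0 − 51 = -51 (mod 3).
    Reduce coefficients mod 3: 2·t ≡ 0 (mod 3).
    The inverse of 2 mod 3 is 2 (since 2·2 = 4 = 1·3 + 1), so t ≡ 2·0 = 0 ≡ 0 (mod 3).
    Then x = 51 + 143·0 = 51, valid modulo lcm(143, 3) = 429: x ≡ 51 (mod 429).
  Combine with x ≡ 2 (mod 17); new modulus lcm = 7293.
    Write x = 51 + 429·t and substitute into x ≡ 2 (mod 17): 429·t ≡ 2 − 51 = -49 (mod 17).
    Reduce coefficients mod 17: 4·t ≡ 2 (mod 17).
    The inverse of 4 mod 17 is 13 (since 4·13 = 52 = 3·17 + 1), so t ≡ 13·2 = 26 ≡ 9 (mod 17).
    Then x = 51 + 429·9 = 3912, valid modulo lcm(429, 17) = 7293: x ≡ 3912 (mod 7293).
Verify against each original: 3912 mod 11 = 7, 3912 mod 13 = 12, 3912 mod 3 = 0, 3912 mod 17 = 2.

x ≡ 3912 (mod 7293).


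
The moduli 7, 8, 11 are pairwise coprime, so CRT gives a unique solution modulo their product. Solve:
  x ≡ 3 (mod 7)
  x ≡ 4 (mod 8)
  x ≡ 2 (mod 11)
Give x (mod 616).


Moduli 7, 8, 11 are pairwise coprime; by CRT there is a unique solution modulo M = 7 · 8 · 11 = 616.
Solve pairwise, accumulating the modulus:
  Start with x ≡ 3 (mod 7).
  Combine with x ≡ 4 (mod 8): since gcd(7, 8) = 1, we get a unique residue mod 56.
    Write x = 3 + 7·t and substitute into x ≡ 4 (mod 8): 7·t ≡ 4 − 3 = 1 (mod 8).
    The inverse of 7 mod 8 is 7 (since 7·7 = 49 = 6·8 + 1), so t ≡ 7·1 = 7 ≡ 7 (mod 8).
    Then x = 3 + 7·7 = 52, valid modulo lcm(7, 8) = 56: x ≡ 52 (mod 56).
  Combine with x ≡ 2 (mod 11): since gcd(56, 11) = 1, we get a unique residue mod 616.
    Write x = 52 + 56·t and substitute into x ≡ 2 (mod 11): 56·t ≡ 2 − 52 = -50 (mod 11).
    Reduce coefficients mod 11: 1·t ≡ 5 (mod 11).
    So t ≡ 5 (mod 11).
    Then x = 52 + 56·5 = 332, valid modulo lcm(56, 11) = 616: x ≡ 332 (mod 616).
Verify: 332 mod 7 = 3 ✓, 332 mod 8 = 4 ✓, 332 mod 11 = 2 ✓.

x ≡ 332 (mod 616).


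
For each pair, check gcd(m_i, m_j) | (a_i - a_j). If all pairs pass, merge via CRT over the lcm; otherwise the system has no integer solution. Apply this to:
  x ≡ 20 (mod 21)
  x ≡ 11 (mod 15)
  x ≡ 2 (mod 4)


Moduli 21, 15, 4 are not pairwise coprime, so CRT works modulo lcm(m_i) when all pairwise compatibility conditions hold.
Pairwise compatibility: gcd(m_i, m_j) must divide a_i - a_j for every pair.
Merge one congruence at a time:
  Start: x ≡ 20 (mod 21).
  Combine with x ≡ 11 (mod 15): gcd(21, 15) = 3; 11 - 20 = -9, which IS divisible by 3, so compatible.
    Write x = 20 + 21·t and substitute into x ≡ 11 (mod 15): 21·t ≡ 11 − 20 = -9 (mod 15).
    Divide the congruence (and modulus) by g = 3: 7·t ≡ -3 (mod 5).
    Reduce coefficients mod 5: 2·t ≡ 2 (mod 5).
    The inverse of 2 mod 5 is 3 (since 2·3 = 6 = 1·5 + 1), so t ≡ 3·2 = 6 ≡ 1 (mod 5).
    Then x = 20 + 21·1 = 41, valid modulo lcm(21, 15) = 105: x ≡ 41 (mod 105).
  Combine with x ≡ 2 (mod 4): gcd(105, 4) = 1; 2 - 41 = -39, which IS divisible by 1, so compatible.
    Write x = 41 + 105·t and substitute into x ≡ 2 (mod 4): 105·t ≡ 2 − 41 = -39 (mod 4).
    Reduce coefficients mod 4: 1·t ≡ 1 (mod 4).
    So t ≡ 1 (mod 4).
    Then x = 41 + 105·1 = 146, valid modulo lcm(105, 4) = 420: x ≡ 146 (mod 420).
Verify: 146 mod 21 = 20, 146 mod 15 = 11, 146 mod 4 = 2.

x ≡ 146 (mod 420).


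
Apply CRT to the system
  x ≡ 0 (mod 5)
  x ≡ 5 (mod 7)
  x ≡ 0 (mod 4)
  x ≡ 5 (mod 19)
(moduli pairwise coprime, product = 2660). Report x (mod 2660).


Product of moduli M = 5 · 7 · 4 · 19 = 2660.
Merge one congruence at a time:
  Start: x ≡ 0 (mod 5).
  Combine with x ≡ 5 (mod 7); new modulus lcm = 35.
    Write x = 0 + 5·t and substitute into x ≡ 5 (mod 7): 5·t ≡ 5 − 0 = 5 (mod 7).
    The inverse of 5 mod 7 is 3 (since 5·3 = 15 = 2·7 + 1), so t ≡ 3·5 = 15 ≡ 1 (mod 7).
    Then x = 0 + 5·1 = 5, valid modulo lcm(5, 7) = 35: x ≡ 5 (mod 35).
  Combine with x ≡ 0 (mod 4); new modulus lcm = 140.
    Write x = 5 + 35·t and substitute into x ≡ 0 (mod 4): 35·t ≡ 0 − 5 = -5 (mod 4).
    Reduce coefficients mod 4: 3·t ≡ 3 (mod 4).
    The inverse of 3 mod 4 is 3 (since 3·3 = 9 = 2·4 + 1), so t ≡ 3·3 = 9 ≡ 1 (mod 4).
    Then x = 5 + 35·1 = 40, valid modulo lcm(35, 4) = 140: x ≡ 40 (mod 140).
  Combine with x ≡ 5 (mod 19); new modulus lcm = 2660.
    Write x = 40 + 140·t and substitute into x ≡ 5 (mod 19): 140·t ≡ 5 − 40 = -35 (mod 19).
    Reduce coefficients mod 19: 7·t ≡ 3 (mod 19).
    The inverse of 7 mod 19 is 11 (since 7·11 = 77 = 4·19 + 1), so t ≡ 11·3 = 33 ≡ 14 (mod 19).
    Then x = 40 + 140·14 = 2000, valid modulo lcm(140, 19) = 2660: x ≡ 2000 (mod 2660).
Verify against each original: 2000 mod 5 = 0, 2000 mod 7 = 5, 2000 mod 4 = 0, 2000 mod 19 = 5.

x ≡ 2000 (mod 2660).


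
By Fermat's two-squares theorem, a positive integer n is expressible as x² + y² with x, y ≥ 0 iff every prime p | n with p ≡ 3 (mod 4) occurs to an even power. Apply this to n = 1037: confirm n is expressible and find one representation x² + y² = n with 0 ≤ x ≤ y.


Step 1: Factor n = 1037 = 17 · 61.
Step 2: Check the mod-4 condition on each prime factor: 17 ≡ 1 (mod 4), exponent 1; 61 ≡ 1 (mod 4), exponent 1.
All primes ≡ 3 (mod 4) appear to even exponent (or don't appear), so by the two-squares theorem n IS expressible as a sum of two squares.
Step 3: Build a representation. Here n = 17 · 61 is a product of primes ≡ 1 (mod 4). Each prime p ≡ 1 (mod 4) is itself a sum of two squares; find a² by testing p − a² for a perfect square:
  17: 17 − 1² = 16 = 4² ⇒ 17 = 1² + 4².
  61: 61 − 1² = 60, 61 − 2² = 57, 61 − 3² = 52, 61 − 4² = 45, 61 − 5² = 36 = 6² ⇒ 61 = 5² + 6².
  Combine using the Brahmagupta–Fibonacci identity (a² + b²)(c² + d²) = (ac − bd)² + (ad + bc)² = (ac + bd)² + (ad − bc)²:
  17 · 61 = 1037: from (1² + 4²)(5² + 6²), take (1·5 − 4·6, 1·6 + 4·5) = (5 − 24, 6 + 20) = (-19, 26); dropping signs (only squares matter) gives (19, 26); check 19² + 26² = 361 + 676 = 1037 ✓.
Step 4: Order so x ≤ y and verify: 19² + 26² = 361 + 676 = 1037 = n. ✓

n = 1037 = 19² + 26² (one valid representation with x ≤ y).


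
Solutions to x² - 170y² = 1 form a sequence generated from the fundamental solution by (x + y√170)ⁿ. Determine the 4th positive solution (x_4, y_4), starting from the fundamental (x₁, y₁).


Step 1: Find the fundamental solution (x₁, y₁) of x² - 170y² = 1.
  Expand √170 as a continued fraction. a₀ = ⌊√170⌋ = 13; iterate m_{k+1} = d_k·a_k − m_k, d_{k+1} = (170 − m_{k+1}²)/d_k, a_{k+1} = ⌊(a₀ + m_{k+1})/d_{k+1}⌋ (starting m₀ = 0, d₀ = 1), with convergents p_k = a_k·p_{k-1} + p_{k-2}, q_k = a_k·q_{k-1} + q_{k-2} (p₋₁ = 1, q₋₁ = 0):
  k = 0: a₀ = 13; p₀/q₀ = 13/1; p₀² − 170·q₀² = 169 − 170 = -1.
  k = 1: m = 13, d = 1, a = ⌊(13 + 13)/1⌋ = 26; p/q = (26·13 + 1)/(26·1 + 0) = 339/26; p² − 170·q² = 114921 − 114920 = 1.
  The first convergent with p² − 170·q² = 1 gives the fundamental solution (x₁, y₁) = (339, 26).
Step 2: Apply the recurrence (x_{n+1}, y_{n+1}) = (x₁x_n + 170y₁y_n, x₁y_n + y₁x_n) repeatedly.
  From (x_1, y_1) = (339, 26): x_2 = 339·339 + 170·26·26 = 229841; y_2 = 339·26 + 26·339 = 17628.
  From (x_2, y_2) = (229841, 17628): x_3 = 339·229841 + 170·26·17628 = 155831859; y_3 = 339·17628 + 26·229841 = 11951758.
  From (x_3, y_3) = (155831859, 11951758): x_4 = 339·155831859 + 170·26·11951758 = 105653770561; y_4 = 339·11951758 + 26·155831859 = 8103274296.
Step 3: Verify x_4² - 170·y_4² = 11162719233756430254721 - 11162719233756430254720 = 1 (should be 1). ✓

(x_1, y_1) = (339, 26); (x_4, y_4) = (105653770561, 8103274296).


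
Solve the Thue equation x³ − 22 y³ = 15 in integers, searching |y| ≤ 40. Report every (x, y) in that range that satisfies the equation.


The equation is x³ - 22y³ = 15. For fixed y, x³ = 22·y³ + 15, so a solution requires the RHS to be a perfect cube.
Strategy: iterate y from -40 to 40, compute RHS = 22·y³ + 15, and check whether it is a (positive or negative) perfect cube.
Check small values of y:
  y = 0: RHS = 15 is not a perfect cube.
  y = 1: RHS = 37 is not a perfect cube.
  y = -1: RHS = -7 is not a perfect cube.
  y = 2: RHS = 191 is not a perfect cube.
  y = -2: RHS = -161 is not a perfect cube.
  y = 3: RHS = 609 is not a perfect cube.
  y = -3: RHS = -579 is not a perfect cube.
Continuing the search up to |y| = 40 finds no solutions either.
No (x, y) in the scanned range satisfies the equation.

No integer solutions with |y| ≤ 40.


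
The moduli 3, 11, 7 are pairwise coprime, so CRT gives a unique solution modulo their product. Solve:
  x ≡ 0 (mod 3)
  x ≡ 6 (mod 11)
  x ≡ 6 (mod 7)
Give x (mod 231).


Moduli 3, 11, 7 are pairwise coprime; by CRT there is a unique solution modulo M = 3 · 11 · 7 = 231.
Solve pairwise, accumulating the modulus:
  Start with x ≡ 0 (mod 3).
  Combine with x ≡ 6 (mod 11): since gcd(3, 11) = 1, we get a unique residue mod 33.
    Write x = 0 + 3·t and substitute into x ≡ 6 (mod 11): 3·t ≡ 6 − 0 = 6 (mod 11).
    The inverse of 3 mod 11 is 4 (since 3·4 = 12 = 1·11 + 1), so t ≡ 4·6 = 24 ≡ 2 (mod 11).
    Then x = 0 + 3·2 = 6, valid modulo lcm(3, 11) = 33: x ≡ 6 (mod 33).
  Combine with x ≡ 6 (mod 7): since gcd(33, 7) = 1, we get a unique residue mod 231.
    Write x = 6 + 33·t and substitute into x ≡ 6 (mod 7): 33·t ≡ 6 − 6 = 0 (mod 7).
    Reduce coefficients mod 7: 5·t ≡ 0 (mod 7).
    The inverse of 5 mod 7 is 3 (since 5·3 = 15 = 2·7 + 1), so t ≡ 3·0 = 0 ≡ 0 (mod 7).
    Then x = 6 + 33·0 = 6, valid modulo lcm(33, 7) = 231: x ≡ 6 (mod 231).
Verify: 6 mod 3 = 0 ✓, 6 mod 11 = 6 ✓, 6 mod 7 = 6 ✓.

x ≡ 6 (mod 231).


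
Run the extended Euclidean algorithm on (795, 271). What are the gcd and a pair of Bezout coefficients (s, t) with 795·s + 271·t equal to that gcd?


Euclidean algorithm on (795, 271) — divide until remainder is 0:
  795 = 2 · 271 + 253
  271 = 1 · 253 + 18
  253 = 14 · 18 + 1
  18 = 18 · 1 + 0
gcd(795, 271) = 1.
Track Bezout coefficients alongside the remainders: start with r₀ = 795 = a·1 + b·0 (s = 1, t = 0) and r₁ = 271 = a·0 + b·1 (s = 0, t = 1); each new remainder r_{k+1} = r_{k-1} − q_k·r_k inherits s_{k+1} = s_{k-1} − q_k·s_k, t_{k+1} = t_{k-1} − q_k·t_k, so r_k = a·s_k + b·t_k at every step:
  q = 2: r = 253, s = 1 − 2·0 = 1, t = 0 − 2·1 = -2  (check: 795·1 + 271·(-2) = 253)
  q = 1: r = 18, s = 0 − 1·1 = -1, t = 1 − 1·(-2) = 3  (check: 795·(-1) + 271·3 = 18)
  q = 14: r = 1, s = 1 − 14·(-1) = 15, t = -2 − 14·3 = -44  (check: 795·15 + 271·(-44) = 1)
The row with r = 1 (the gcd) gives the Bezout coefficients s = 15, t = -44.
Result: 795 · (15) + 271 · (-44) = 1.

gcd(795, 271) = 1; s = 15, t = -44 (check: 795·15 + 271·(-44) = 1).


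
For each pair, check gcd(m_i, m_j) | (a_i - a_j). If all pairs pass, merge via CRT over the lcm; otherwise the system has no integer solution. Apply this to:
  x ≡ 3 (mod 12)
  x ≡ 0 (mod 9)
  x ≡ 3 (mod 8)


Moduli 12, 9, 8 are not pairwise coprime, so CRT works modulo lcm(m_i) when all pairwise compatibility conditions hold.
Pairwise compatibility: gcd(m_i, m_j) must divide a_i - a_j for every pair.
Merge one congruence at a time:
  Start: x ≡ 3 (mod 12).
  Combine with x ≡ 0 (mod 9): gcd(12, 9) = 3; 0 - 3 = -3, which IS divisible by 3, so compatible.
    Write x = 3 + 12·t and substitute into x ≡ 0 (mod 9): 12·t ≡ 0 − 3 = -3 (mod 9).
    Divide the congruence (and modulus) by g = 3: 4·t ≡ -1 (mod 3).
    Reduce coefficients mod 3: 1·t ≡ 2 (mod 3).
    So t ≡ 2 (mod 3).
    Then x = 3 + 12·2 = 27, valid modulo lcm(12, 9) = 36: x ≡ 27 (mod 36).
  Combine with x ≡ 3 (mod 8): gcd(36, 8) = 4; 3 - 27 = -24, which IS divisible by 4, so compatible.
    Write x = 27 + 36·t and substitute into x ≡ 3 (mod 8): 36·t ≡ 3 − 27 = -24 (mod 8).
    Divide the congruence (and modulus) by g = 4: 9·t ≡ -6 (mod 2).
    Reduce coefficients mod 2: 1·t ≡ 0 (mod 2).
    So t ≡ 0 (mod 2).
    Then x = 27 + 36·0 = 27, valid modulo lcm(36, 8) = 72: x ≡ 27 (mod 72).
Verify: 27 mod 12 = 3, 27 mod 9 = 0, 27 mod 8 = 3.

x ≡ 27 (mod 72).


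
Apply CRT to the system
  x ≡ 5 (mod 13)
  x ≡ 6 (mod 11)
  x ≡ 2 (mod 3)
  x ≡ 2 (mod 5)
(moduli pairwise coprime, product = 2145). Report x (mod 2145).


Product of moduli M = 13 · 11 · 3 · 5 = 2145.
Merge one congruence at a time:
  Start: x ≡ 5 (mod 13).
  Combine with x ≡ 6 (mod 11); new modulus lcm = 143.
    Write x = 5 + 13·t and substitute into x ≡ 6 (mod 11): 13·t ≡ 6 − 5 = 1 (mod 11).
    Reduce coefficients mod 11: 2·t ≡ 1 (mod 11).
    The inverse of 2 mod 11 is 6 (since 2·6 = 12 = 1·11 + 1), so t ≡ 6·1 = 6 ≡ 6 (mod 11).
    Then x = 5 + 13·6 = 83, valid modulo lcm(13, 11) = 143: x ≡ 83 (mod 143).
  Combine with x ≡ 2 (mod 3); new modulus lcm = 429.
    Write x = 83 + 143·t and substitute into x ≡ 2 (mod 3): 143·t ≡ 2 − 83 = -81 (mod 3).
    Reduce coefficients mod 3: 2·t ≡ 0 (mod 3).
    The inverse of 2 mod 3 is 2 (since 2·2 = 4 = 1·3 + 1), so t ≡ 2·0 = 0 ≡ 0 (mod 3).
    Then x = 83 + 143·0 = 83, valid modulo lcm(143, 3) = 429: x ≡ 83 (mod 429).
  Combine with x ≡ 2 (mod 5); new modulus lcm = 2145.
    Write x = 83 + 429·t and substitute into x ≡ 2 (mod 5): 429·t ≡ 2 − 83 = -81 (mod 5).
    Reduce coefficients mod 5: 4·t ≡ 4 (mod 5).
    The inverse of 4 mod 5 is 4 (since 4·4 = 16 = 3·5 + 1), so t ≡ 4·4 = 16 ≡ 1 (mod 5).
    Then x = 83 + 429·1 = 512, valid modulo lcm(429, 5) = 2145: x ≡ 512 (mod 2145).
Verify against each original: 512 mod 13 = 5, 512 mod 11 = 6, 512 mod 3 = 2, 512 mod 5 = 2.

x ≡ 512 (mod 2145).


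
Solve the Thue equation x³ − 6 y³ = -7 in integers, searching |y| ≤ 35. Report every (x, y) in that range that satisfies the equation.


The equation is x³ - 6y³ = -7. For fixed y, x³ = 6·y³ − 7, so a solution requires the RHS to be a perfect cube.
Strategy: iterate y from -35 to 35, compute RHS = 6·y³ − 7, and check whether it is a (positive or negative) perfect cube.
Check small values of y:
  y = 0: RHS = -7 is not a perfect cube.
  y = 1: RHS = -1 = (-1)³ ⇒ x = -1 works.
  y = -1: RHS = -13 is not a perfect cube.
  y = 2: RHS = 41 is not a perfect cube.
  y = -2: RHS = -55 is not a perfect cube.
  y = 3: RHS = 155 is not a perfect cube.
  y = -3: RHS = -169 is not a perfect cube.
Continuing the search up to |y| = 35 finds no further solutions beyond those listed.
Collected solutions: (-1, 1).

Solutions (with |y| ≤ 35): (-1, 1).


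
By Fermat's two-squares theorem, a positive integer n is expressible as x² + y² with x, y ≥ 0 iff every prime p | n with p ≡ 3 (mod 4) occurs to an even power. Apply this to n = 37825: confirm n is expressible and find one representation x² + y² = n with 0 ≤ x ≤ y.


Step 1: Factor n = 37825 = 5^2 · 17 · 89.
Step 2: Check the mod-4 condition on each prime factor: 5 ≡ 1 (mod 4), exponent 2; 17 ≡ 1 (mod 4), exponent 1; 89 ≡ 1 (mod 4), exponent 1.
All primes ≡ 3 (mod 4) appear to even exponent (or don't appear), so by the two-squares theorem n IS expressible as a sum of two squares.
Step 3: Build a representation. Group n = k² · m with k = 5 and m = 17 · 89 = 1513 (a product of primes ≡ 1 (mod 4)); a representation of m scales to one of n via (k·x)² + (k·y)² = k²(x² + y²). Each prime p ≡ 1 (mod 4) is itself a sum of two squares; find a² by testing p − a² for a perfect square:
  17: 17 − 1² = 16 = 4² ⇒ 17 = 1² + 4².
  89: 89 − 1² = 88, 89 − 2² = 85, 89 − 3² = 80, 89 − 4² = 73, 89 − 5² = 64 = 8² ⇒ 89 = 5² + 8².
  Combine using the Brahmagupta–Fibonacci identity (a² + b²)(c² + d²) = (ac − bd)² + (ad + bc)² = (ac + bd)² + (ad − bc)²:
  17 · 89 = 1513: from (1² + 4²)(5² + 8²), take (1·5 − 4·8, 1·8 + 4·5) = (5 − 32, 8 + 20) = (-27, 28); dropping signs (only squares matter) gives (27, 28); check 27² + 28² = 729 + 784 = 1513 ✓.
  Scale by k = 5: (5·27, 5·28) = (135, 140).
Step 4: Order so x ≤ y and verify: 135² + 140² = 18225 + 19600 = 37825 = n. ✓

n = 37825 = 135² + 140² (one valid representation with x ≤ y).


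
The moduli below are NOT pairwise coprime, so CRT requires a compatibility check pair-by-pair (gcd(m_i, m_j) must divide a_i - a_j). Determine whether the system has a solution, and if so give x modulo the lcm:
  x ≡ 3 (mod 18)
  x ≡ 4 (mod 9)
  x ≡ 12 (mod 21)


Moduli 18, 9, 21 are not pairwise coprime, so CRT works modulo lcm(m_i) when all pairwise compatibility conditions hold.
Pairwise compatibility: gcd(m_i, m_j) must divide a_i - a_j for every pair.
Merge one congruence at a time:
  Start: x ≡ 3 (mod 18).
  Combine with x ≡ 4 (mod 9): gcd(18, 9) = 9, and 4 - 3 = 1 is NOT divisible by 9.
    ⇒ system is inconsistent (no integer solution).

No solution (the system is inconsistent).


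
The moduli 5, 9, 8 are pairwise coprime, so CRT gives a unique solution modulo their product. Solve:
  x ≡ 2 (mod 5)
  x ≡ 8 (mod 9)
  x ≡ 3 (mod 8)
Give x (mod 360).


Moduli 5, 9, 8 are pairwise coprime; by CRT there is a unique solution modulo M = 5 · 9 · 8 = 360.
Solve pairwise, accumulating the modulus:
  Start with x ≡ 2 (mod 5).
  Combine with x ≡ 8 (mod 9): since gcd(5, 9) = 1, we get a unique residue mod 45.
    Write x = 2 + 5·t and substitute into x ≡ 8 (mod 9): 5·t ≡ 8 − 2 = 6 (mod 9).
    The inverse of 5 mod 9 is 2 (since 5·2 = 10 = 1·9 + 1), so t ≡ 2·6 = 12 ≡ 3 (mod 9).
    Then x = 2 + 5·3 = 17, valid modulo lcm(5, 9) = 45: x ≡ 17 (mod 45).
  Combine with x ≡ 3 (mod 8): since gcd(45, 8) = 1, we get a unique residue mod 360.
    Write x = 17 + 45·t and substitute into x ≡ 3 (mod 8): 45·t ≡ 3 − 17 = -14 (mod 8).
    Reduce coefficients mod 8: 5·t ≡ 2 (mod 8).
    The inverse of 5 mod 8 is 5 (since 5·5 = 25 = 3·8 + 1), so t ≡ 5·2 = 10 ≡ 2 (mod 8).
    Then x = 17 + 45·2 = 107, valid modulo lcm(45, 8) = 360: x ≡ 107 (mod 360).
Verify: 107 mod 5 = 2 ✓, 107 mod 9 = 8 ✓, 107 mod 8 = 3 ✓.

x ≡ 107 (mod 360).
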